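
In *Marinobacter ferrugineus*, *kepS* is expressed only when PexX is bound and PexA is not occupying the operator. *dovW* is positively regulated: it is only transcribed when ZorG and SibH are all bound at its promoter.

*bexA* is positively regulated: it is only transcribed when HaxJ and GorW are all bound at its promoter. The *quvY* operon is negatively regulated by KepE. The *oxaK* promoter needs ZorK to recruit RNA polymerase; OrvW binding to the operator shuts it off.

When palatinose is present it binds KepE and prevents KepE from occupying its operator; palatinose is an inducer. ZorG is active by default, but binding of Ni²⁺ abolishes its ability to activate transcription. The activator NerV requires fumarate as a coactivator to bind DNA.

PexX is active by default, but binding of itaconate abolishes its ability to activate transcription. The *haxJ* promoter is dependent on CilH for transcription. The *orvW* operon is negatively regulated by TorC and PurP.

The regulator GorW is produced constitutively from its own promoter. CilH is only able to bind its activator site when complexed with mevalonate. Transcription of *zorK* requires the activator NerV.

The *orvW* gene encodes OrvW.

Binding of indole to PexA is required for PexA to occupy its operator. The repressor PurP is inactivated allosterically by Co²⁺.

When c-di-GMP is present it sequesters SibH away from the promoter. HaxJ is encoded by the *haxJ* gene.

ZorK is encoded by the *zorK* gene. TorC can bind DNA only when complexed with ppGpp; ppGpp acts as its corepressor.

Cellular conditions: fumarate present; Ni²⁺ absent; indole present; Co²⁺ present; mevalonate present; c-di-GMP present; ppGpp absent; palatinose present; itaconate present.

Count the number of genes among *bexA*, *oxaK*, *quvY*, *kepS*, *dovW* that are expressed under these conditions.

2

Mevalonate is present, so CilH is active.
No repressor is bound and CilH is active, so *haxJ* is transcribed.
So HaxJ is produced and active.
GorW is produced constitutively and is active.
No repressor is bound and HaxJ and GorW are active, so *bexA* is transcribed.
→ *bexA* is ON.
Fumarate is present, so NerV is active.
No repressor is bound and NerV is active, so *zorK* is transcribed.
So ZorK is produced and active.
ppGpp is absent, so TorC is inactive.
Co²⁺ is present, so PurP is inactive.
With no repressor bound, *orvW* is transcribed.
So OrvW is produced and active.
With repressor OrvW bound, *oxaK* is not transcribed.
→ *oxaK* is OFF.
Palatinose is present, so KepE is inactive.
With no repressor bound, *quvY* is transcribed.
→ *quvY* is ON.
Itaconate is present, so PexX is inactive.
Indole is present, so PexA is active.
With repressor PexA bound, *kepS* is not transcribed.
→ *kepS* is OFF.
Ni²⁺ is absent, so ZorG is active.
c-di-GMP is present, so SibH is inactive.
Required activator SibH is absent, so *dovW* is not transcribed.
→ *dovW* is OFF.
2 of the 5 genes are transcribed.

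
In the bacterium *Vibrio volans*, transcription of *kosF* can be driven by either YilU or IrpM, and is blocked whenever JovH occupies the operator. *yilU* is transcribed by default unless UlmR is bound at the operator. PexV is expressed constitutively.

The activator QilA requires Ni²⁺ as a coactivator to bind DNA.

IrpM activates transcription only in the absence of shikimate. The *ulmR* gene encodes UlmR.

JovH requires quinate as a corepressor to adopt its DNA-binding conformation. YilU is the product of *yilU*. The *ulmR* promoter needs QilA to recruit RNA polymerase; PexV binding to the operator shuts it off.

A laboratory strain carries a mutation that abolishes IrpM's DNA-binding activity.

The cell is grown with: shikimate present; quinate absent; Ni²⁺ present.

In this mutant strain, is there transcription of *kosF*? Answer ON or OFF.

Quinate is absent, so JovH is inactive.
Ni²⁺ is present, so QilA is active.
PexV is produced constitutively and is active.
With repressor PexV bound, *ulmR* is not transcribed.
So UlmR is not produced.
With no repressor bound, *yilU* is transcribed.
So YilU is produced and active.
IrpM is non-functional in this strain, so it has no effect.
Activator YilU is present, so *kosF* is transcribed.

ON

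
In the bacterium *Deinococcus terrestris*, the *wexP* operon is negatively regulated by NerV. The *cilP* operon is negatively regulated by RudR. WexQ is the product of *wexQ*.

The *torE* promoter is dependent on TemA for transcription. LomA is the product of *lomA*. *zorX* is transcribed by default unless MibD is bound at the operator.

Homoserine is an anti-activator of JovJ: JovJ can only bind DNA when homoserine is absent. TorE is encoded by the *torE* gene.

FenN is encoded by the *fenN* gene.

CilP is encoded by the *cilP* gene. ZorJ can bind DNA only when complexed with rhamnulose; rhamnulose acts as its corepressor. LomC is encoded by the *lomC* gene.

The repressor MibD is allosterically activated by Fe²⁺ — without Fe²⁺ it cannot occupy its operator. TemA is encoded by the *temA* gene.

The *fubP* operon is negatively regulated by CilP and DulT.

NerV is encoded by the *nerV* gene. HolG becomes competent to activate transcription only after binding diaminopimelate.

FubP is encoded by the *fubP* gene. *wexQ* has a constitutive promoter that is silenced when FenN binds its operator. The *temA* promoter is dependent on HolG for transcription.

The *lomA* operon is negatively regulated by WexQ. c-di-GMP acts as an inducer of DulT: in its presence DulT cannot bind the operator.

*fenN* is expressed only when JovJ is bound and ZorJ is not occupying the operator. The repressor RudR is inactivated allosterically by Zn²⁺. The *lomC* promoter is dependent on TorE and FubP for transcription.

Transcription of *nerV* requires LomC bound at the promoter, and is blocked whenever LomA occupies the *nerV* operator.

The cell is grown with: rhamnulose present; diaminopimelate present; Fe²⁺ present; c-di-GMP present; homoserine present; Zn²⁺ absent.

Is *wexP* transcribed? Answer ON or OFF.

Homoserine is present, so JovJ is inactive.
Rhamnulose is present, so ZorJ is active.
With repressor ZorJ bound, *fenN* is not transcribed.
So FenN is not produced.
With no repressor bound, *wexQ* is transcribed.
So WexQ is produced and active.
With repressor WexQ bound, *lomA* is not transcribed.
So LomA is not produced.
Diaminopimelate is present, so HolG is active.
No repressor is bound and HolG is active, so *temA* is transcribed.
So TemA is produced and active.
No repressor is bound and TemA is active, so *torE* is transcribed.
So TorE is produced and active.
Zn²⁺ is absent, so RudR is active.
With repressor RudR bound, *cilP* is not transcribed.
So CilP is not produced.
c-di-GMP is present, so DulT is inactive.
With no repressor bound, *fubP* is transcribed.
So FubP is produced and active.
No repressor is bound and TorE and FubP are active, so *lomC* is transcribed.
So LomC is produced and active.
No repressor is bound and LomC is active, so *nerV* is transcribed.
So NerV is produced and active.
With repressor NerV bound, *wexP* is not transcribed.

OFF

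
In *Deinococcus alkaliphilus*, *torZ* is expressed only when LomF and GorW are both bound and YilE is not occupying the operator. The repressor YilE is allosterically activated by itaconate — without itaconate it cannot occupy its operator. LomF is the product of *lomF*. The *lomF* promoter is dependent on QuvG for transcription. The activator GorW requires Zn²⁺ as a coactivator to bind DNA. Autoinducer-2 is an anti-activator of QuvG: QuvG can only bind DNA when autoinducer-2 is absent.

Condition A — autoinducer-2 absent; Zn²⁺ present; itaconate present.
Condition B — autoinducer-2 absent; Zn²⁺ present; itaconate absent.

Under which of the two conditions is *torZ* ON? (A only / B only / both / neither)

Condition A:
Autoinducer-2 is absent, so QuvG is active.
No repressor is bound and QuvG is active, so *lomF* is transcribed.
So LomF is produced and active.
Zn²⁺ is present, so GorW is active.
Itaconate is present, so YilE is active.
With repressor YilE bound, *torZ* is not transcribed.
→ *torZ* is OFF in A.
Condition B:
Autoinducer-2 is absent, so QuvG is active.
No repressor is bound and QuvG is active, so *lomF* is transcribed.
So LomF is produced and active.
Zn²⁺ is present, so GorW is active.
Itaconate is absent, so YilE is inactive.
No repressor is bound and LomF and GorW are active, so *torZ* is transcribed.
→ *torZ* is ON in B.

B only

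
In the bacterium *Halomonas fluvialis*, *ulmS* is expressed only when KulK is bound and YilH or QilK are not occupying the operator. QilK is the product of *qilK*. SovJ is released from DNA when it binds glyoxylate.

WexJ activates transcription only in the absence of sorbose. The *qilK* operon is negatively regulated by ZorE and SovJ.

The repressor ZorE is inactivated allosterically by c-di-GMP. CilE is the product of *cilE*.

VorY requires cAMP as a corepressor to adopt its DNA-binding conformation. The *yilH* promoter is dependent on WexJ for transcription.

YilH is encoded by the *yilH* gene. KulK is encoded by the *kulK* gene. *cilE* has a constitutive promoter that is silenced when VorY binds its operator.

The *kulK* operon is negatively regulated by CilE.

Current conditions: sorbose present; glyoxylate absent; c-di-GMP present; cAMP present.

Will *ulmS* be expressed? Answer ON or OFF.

ON

Sorbose is present, so WexJ is inactive.
Required activator WexJ is absent, so *yilH* is not transcribed.
So YilH is not produced.
cAMP is present, so VorY is active.
With repressor VorY bound, *cilE* is not transcribed.
So CilE is not produced.
With no repressor bound, *kulK* is transcribed.
So KulK is produced and active.
c-di-GMP is present, so ZorE is inactive.
Glyoxylate is absent, so SovJ is active.
With repressor SovJ bound, *qilK* is not transcribed.
So QilK is not produced.
No repressor is bound and KulK is active, so *ulmS* is transcribed.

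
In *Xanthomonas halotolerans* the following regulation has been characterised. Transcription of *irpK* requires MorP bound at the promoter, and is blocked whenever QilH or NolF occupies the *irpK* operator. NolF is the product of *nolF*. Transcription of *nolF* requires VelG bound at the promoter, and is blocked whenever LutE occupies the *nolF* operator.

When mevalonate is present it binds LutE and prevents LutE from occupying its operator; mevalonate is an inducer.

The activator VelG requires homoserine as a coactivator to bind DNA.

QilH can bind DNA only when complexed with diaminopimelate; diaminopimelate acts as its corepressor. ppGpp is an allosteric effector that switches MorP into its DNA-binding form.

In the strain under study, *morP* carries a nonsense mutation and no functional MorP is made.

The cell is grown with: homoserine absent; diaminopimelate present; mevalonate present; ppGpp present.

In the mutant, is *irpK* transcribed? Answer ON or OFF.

Diaminopimelate is present, so QilH is active.
Homoserine is absent, so VelG is inactive.
Mevalonate is present, so LutE is inactive.
Required activator VelG is absent, so *nolF* is not transcribed.
So NolF is not produced.
MorP is non-functional in this strain, so it has no effect.
With repressor QilH bound, *irpK* is not transcribed.

OFF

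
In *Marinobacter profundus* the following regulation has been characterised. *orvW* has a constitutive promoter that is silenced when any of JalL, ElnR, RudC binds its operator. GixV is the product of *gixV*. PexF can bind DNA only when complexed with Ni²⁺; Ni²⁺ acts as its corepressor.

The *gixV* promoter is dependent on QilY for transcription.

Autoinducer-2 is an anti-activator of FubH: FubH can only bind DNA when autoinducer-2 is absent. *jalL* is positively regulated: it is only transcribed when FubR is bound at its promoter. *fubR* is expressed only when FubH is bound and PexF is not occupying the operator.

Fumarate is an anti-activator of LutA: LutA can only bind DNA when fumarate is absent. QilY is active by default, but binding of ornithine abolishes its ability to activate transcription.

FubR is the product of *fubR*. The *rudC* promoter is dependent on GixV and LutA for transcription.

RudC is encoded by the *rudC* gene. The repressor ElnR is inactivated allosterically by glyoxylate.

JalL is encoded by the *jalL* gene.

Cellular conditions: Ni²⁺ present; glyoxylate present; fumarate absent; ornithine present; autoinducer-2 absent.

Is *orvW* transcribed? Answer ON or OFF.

Ni²⁺ is present, so PexF is active.
Autoinducer-2 is absent, so FubH is active.
With repressor PexF bound, *fubR* is not transcribed.
So FubR is not produced.
Required activator FubR is absent, so *jalL* is not transcribed.
So JalL is not produced.
Glyoxylate is present, so ElnR is inactive.
Ornithine is present, so QilY is inactive.
Required activator QilY is absent, so *gixV* is not transcribed.
So GixV is not produced.
Fumarate is absent, so LutA is active.
Required activator GixV is absent, so *rudC* is not transcribed.
So RudC is not produced.
With no repressor bound, *orvW* is transcribed.

ON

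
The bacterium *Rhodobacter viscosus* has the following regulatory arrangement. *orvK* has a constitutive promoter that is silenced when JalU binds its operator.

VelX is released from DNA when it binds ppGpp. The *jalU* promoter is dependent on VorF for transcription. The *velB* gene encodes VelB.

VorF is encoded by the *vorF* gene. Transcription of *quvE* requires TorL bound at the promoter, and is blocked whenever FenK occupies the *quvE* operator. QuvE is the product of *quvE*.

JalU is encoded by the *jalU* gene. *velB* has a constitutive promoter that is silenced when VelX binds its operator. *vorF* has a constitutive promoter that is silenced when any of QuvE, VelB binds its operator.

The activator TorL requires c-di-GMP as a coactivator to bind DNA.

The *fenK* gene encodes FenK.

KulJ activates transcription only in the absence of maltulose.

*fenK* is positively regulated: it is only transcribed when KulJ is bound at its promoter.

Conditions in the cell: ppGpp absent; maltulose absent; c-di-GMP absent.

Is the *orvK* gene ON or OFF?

Maltulose is absent, so KulJ is active.
No repressor is bound and KulJ is active, so *fenK* is transcribed.
So FenK is produced and active.
c-di-GMP is absent, so TorL is inactive.
With repressor FenK bound, *quvE* is not transcribed.
So QuvE is not produced.
ppGpp is absent, so VelX is active.
With repressor VelX bound, *velB* is not transcribed.
So VelB is not produced.
With no repressor bound, *vorF* is transcribed.
So VorF is produced and active.
No repressor is bound and VorF is active, so *jalU* is transcribed.
So JalU is produced and active.
With repressor JalU bound, *orvK* is not transcribed.

OFF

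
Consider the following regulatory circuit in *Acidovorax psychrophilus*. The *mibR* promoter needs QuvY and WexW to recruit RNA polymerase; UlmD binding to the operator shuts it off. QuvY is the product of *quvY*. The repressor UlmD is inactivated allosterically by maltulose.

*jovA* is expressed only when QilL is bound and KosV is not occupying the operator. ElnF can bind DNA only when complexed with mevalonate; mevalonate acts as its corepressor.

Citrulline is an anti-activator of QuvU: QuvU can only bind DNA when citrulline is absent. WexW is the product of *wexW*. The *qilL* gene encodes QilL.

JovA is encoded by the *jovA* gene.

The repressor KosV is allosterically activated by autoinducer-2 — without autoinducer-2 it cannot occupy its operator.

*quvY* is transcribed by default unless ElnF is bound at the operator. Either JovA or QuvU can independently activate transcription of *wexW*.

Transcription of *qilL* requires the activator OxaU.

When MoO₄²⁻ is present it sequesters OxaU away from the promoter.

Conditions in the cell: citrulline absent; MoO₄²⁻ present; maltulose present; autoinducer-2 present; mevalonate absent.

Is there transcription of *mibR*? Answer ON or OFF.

Mevalonate is absent, so ElnF is inactive.
With no repressor bound, *quvY* is transcribed.
So QuvY is produced and active.
Maltulose is present, so UlmD is inactive.
Autoinducer-2 is present, so KosV is active.
MoO₄²⁻ is present, so OxaU is inactive.
Required activator OxaU is absent, so *qilL* is not transcribed.
So QilL is not produced.
With repressor KosV bound, *jovA* is not transcribed.
So JovA is not produced.
Citrulline is absent, so QuvU is active.
Activator QuvU is present, so *wexW* is transcribed.
So WexW is produced and active.
No repressor is bound and QuvY and WexW are active, so *mibR* is transcribed.

ON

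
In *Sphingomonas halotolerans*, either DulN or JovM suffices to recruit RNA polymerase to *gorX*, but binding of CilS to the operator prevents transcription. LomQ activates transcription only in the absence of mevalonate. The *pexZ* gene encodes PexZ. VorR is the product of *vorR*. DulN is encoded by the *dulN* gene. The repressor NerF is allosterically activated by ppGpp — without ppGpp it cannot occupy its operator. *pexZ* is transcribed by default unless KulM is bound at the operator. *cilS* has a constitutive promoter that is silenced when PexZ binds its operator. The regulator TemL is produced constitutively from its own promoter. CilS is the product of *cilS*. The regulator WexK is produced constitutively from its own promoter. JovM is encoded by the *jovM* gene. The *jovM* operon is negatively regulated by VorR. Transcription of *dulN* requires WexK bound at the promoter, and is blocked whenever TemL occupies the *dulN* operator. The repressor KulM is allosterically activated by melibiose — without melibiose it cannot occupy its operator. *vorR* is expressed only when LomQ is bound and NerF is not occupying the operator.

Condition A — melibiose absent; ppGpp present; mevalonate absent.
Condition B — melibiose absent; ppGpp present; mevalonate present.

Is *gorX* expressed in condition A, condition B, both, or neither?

both

Condition A:
Melibiose is absent, so KulM is inactive.
With no repressor bound, *pexZ* is transcribed.
So PexZ is produced and active.
With repressor PexZ bound, *cilS* is not transcribed.
So CilS is not produced.
TemL is produced constitutively and is active.
WexK is produced constitutively and is active.
With repressor TemL bound, *dulN* is not transcribed.
So DulN is not produced.
ppGpp is present, so NerF is active.
Mevalonate is absent, so LomQ is active.
With repressor NerF bound, *vorR* is not transcribed.
So VorR is not produced.
With no repressor bound, *jovM* is transcribed.
So JovM is produced and active.
Activator JovM is present, so *gorX* is transcribed.
→ *gorX* is ON in A.
Condition B:
Melibiose is absent, so KulM is inactive.
With no repressor bound, *pexZ* is transcribed.
So PexZ is produced and active.
With repressor PexZ bound, *cilS* is not transcribed.
So CilS is not produced.
TemL is produced constitutively and is active.
WexK is produced constitutively and is active.
With repressor TemL bound, *dulN* is not transcribed.
So DulN is not produced.
ppGpp is present, so NerF is active.
Mevalonate is present, so LomQ is inactive.
With repressor NerF bound, *vorR* is not transcribed.
So VorR is not produced.
With no repressor bound, *jovM* is transcribed.
So JovM is produced and active.
Activator JovM is present, so *gorX* is transcribed.
→ *gorX* is ON in B.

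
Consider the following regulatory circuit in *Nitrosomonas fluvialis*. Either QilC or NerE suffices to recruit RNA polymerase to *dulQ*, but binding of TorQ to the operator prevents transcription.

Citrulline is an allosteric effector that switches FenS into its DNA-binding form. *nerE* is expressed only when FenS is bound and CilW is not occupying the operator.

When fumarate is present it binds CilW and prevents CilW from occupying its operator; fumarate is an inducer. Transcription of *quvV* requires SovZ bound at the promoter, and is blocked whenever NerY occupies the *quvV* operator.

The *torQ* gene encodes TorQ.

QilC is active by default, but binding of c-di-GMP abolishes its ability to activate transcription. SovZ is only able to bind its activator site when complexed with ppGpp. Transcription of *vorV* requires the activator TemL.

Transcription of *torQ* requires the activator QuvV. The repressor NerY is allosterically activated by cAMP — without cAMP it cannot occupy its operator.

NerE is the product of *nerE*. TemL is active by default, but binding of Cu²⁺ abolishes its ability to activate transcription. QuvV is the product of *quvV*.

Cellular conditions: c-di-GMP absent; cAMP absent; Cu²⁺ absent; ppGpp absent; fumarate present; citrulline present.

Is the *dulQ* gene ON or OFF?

c-di-GMP is absent, so QilC is active.
Fumarate is present, so CilW is inactive.
Citrulline is present, so FenS is active.
No repressor is bound and FenS is active, so *nerE* is transcribed.
So NerE is produced and active.
cAMP is absent, so NerY is inactive.
ppGpp is absent, so SovZ is inactive.
Required activator SovZ is absent, so *quvV* is not transcribed.
So QuvV is not produced.
Required activator QuvV is absent, so *torQ* is not transcribed.
So TorQ is not produced.
Activator QilC is present, so *dulQ* is transcribed.

ON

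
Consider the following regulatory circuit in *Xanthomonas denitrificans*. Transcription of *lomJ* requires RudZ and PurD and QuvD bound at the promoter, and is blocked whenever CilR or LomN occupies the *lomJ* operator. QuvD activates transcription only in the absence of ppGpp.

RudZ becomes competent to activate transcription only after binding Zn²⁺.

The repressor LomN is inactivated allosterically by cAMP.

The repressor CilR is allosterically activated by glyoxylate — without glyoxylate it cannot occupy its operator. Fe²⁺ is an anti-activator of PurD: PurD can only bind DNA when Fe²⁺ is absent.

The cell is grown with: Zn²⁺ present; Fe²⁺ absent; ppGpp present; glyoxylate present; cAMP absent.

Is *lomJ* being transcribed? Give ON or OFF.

OFF

Zn²⁺ is present, so RudZ is active.
Fe²⁺ is absent, so PurD is active.
ppGpp is present, so QuvD is inactive.
Glyoxylate is present, so CilR is active.
cAMP is absent, so LomN is active.
With repressor CilR bound, *lomJ* is not transcribed.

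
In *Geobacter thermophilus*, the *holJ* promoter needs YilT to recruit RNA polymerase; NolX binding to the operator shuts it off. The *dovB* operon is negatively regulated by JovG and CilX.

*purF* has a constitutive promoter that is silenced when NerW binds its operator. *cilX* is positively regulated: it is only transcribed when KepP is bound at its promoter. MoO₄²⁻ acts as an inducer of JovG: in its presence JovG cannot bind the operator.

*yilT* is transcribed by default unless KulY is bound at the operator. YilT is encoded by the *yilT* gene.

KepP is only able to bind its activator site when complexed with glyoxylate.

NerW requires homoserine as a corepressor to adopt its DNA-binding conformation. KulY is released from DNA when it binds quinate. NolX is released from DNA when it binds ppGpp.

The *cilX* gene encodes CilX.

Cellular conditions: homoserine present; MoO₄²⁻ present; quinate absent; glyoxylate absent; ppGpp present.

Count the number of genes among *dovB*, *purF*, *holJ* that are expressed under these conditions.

1

MoO₄²⁻ is present, so JovG is inactive.
Glyoxylate is absent, so KepP is inactive.
Required activator KepP is absent, so *cilX* is not transcribed.
So CilX is not produced.
With no repressor bound, *dovB* is transcribed.
→ *dovB* is ON.
Homoserine is present, so NerW is active.
With repressor NerW bound, *purF* is not transcribed.
→ *purF* is OFF.
ppGpp is present, so NolX is inactive.
Quinate is absent, so KulY is active.
With repressor KulY bound, *yilT* is not transcribed.
So YilT is not produced.
Required activator YilT is absent, so *holJ* is not transcribed.
→ *holJ* is OFF.
1 of the 3 genes is transcribed.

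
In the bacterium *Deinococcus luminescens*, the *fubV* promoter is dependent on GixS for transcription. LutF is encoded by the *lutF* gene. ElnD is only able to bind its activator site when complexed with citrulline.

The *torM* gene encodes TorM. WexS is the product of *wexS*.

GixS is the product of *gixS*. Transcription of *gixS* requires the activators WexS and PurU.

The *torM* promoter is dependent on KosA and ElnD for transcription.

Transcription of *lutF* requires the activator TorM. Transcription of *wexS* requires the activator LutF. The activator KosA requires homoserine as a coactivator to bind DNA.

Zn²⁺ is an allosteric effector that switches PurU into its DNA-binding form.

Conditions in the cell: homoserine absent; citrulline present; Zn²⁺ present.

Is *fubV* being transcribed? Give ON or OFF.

Homoserine is absent, so KosA is inactive.
Citrulline is present, so ElnD is active.
Required activator KosA is absent, so *torM* is not transcribed.
So TorM is not produced.
Required activator TorM is absent, so *lutF* is not transcribed.
So LutF is not produced.
Required activator LutF is absent, so *wexS* is not transcribed.
So WexS is not produced.
Zn²⁺ is present, so PurU is active.
Required activator WexS is absent, so *gixS* is not transcribed.
So GixS is not produced.
Required activator GixS is absent, so *fubV* is not transcribed.

OFF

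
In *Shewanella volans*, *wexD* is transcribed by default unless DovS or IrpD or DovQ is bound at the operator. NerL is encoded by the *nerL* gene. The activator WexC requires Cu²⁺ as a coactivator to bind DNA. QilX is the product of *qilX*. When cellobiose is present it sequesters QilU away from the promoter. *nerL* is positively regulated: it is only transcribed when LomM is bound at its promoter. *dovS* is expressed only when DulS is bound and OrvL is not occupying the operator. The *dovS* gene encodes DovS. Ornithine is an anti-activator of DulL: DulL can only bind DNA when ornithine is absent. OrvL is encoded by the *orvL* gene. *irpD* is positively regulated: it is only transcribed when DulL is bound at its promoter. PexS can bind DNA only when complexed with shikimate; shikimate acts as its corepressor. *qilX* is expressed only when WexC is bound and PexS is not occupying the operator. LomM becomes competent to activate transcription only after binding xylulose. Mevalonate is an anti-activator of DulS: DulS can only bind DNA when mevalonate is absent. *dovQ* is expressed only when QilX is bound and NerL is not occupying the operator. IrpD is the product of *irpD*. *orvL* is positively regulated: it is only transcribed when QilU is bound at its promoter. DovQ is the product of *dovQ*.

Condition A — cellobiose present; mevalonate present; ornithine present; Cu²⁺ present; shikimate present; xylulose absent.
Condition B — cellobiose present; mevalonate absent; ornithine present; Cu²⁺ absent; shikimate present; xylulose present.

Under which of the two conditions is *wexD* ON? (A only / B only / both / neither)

A only

Condition A:
Cellobiose is present, so QilU is inactive.
Required activator QilU is absent, so *orvL* is not transcribed.
So OrvL is not produced.
Mevalonate is present, so DulS is inactive.
Required activator DulS is absent, so *dovS* is not transcribed.
So DovS is not produced.
Ornithine is present, so DulL is inactive.
Required activator DulL is absent, so *irpD* is not transcribed.
So IrpD is not produced.
Cu²⁺ is present, so WexC is active.
Shikimate is present, so PexS is active.
With repressor PexS bound, *qilX* is not transcribed.
So QilX is not produced.
Xylulose is absent, so LomM is inactive.
Required activator LomM is absent, so *nerL* is not transcribed.
So NerL is not produced.
Required activator QilX is absent, so *dovQ* is not transcribed.
So DovQ is not produced.
With no repressor bound, *wexD* is transcribed.
→ *wexD* is ON in A.
Condition B:
Cellobiose is present, so QilU is inactive.
Required activator QilU is absent, so *orvL* is not transcribed.
So OrvL is not produced.
Mevalonate is absent, so DulS is active.
No repressor is bound and DulS is active, so *dovS* is transcribed.
So DovS is produced and active.
Ornithine is present, so DulL is inactive.
Required activator DulL is absent, so *irpD* is not transcribed.
So IrpD is not produced.
Cu²⁺ is absent, so WexC is inactive.
Shikimate is present, so PexS is active.
With repressor PexS bound, *qilX* is not transcribed.
So QilX is not produced.
Xylulose is present, so LomM is active.
No repressor is bound and LomM is active, so *nerL* is transcribed.
So NerL is produced and active.
With repressor NerL bound, *dovQ* is not transcribed.
So DovQ is not produced.
With repressor DovS bound, *wexD* is not transcribed.
→ *wexD* is OFF in B.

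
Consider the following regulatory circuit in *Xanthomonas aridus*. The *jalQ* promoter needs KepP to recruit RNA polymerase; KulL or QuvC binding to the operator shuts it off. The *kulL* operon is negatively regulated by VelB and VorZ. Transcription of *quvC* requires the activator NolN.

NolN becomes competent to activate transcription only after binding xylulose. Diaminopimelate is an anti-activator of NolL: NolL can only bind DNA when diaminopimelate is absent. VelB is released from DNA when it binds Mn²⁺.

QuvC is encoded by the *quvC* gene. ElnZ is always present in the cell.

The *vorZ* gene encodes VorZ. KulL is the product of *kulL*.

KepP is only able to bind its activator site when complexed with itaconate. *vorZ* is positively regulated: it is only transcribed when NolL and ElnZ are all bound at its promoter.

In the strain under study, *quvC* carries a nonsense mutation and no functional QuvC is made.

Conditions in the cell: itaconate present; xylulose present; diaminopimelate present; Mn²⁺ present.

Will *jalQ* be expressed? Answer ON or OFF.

OFF

Itaconate is present, so KepP is active.
Mn²⁺ is present, so VelB is inactive.
Diaminopimelate is present, so NolL is inactive.
ElnZ is produced constitutively and is active.
Required activator NolL is absent, so *vorZ* is not transcribed.
So VorZ is not produced.
With no repressor bound, *kulL* is transcribed.
So KulL is produced and active.
QuvC is non-functional in this strain, so it has no effect.
With repressor KulL bound, *jalQ* is not transcribed.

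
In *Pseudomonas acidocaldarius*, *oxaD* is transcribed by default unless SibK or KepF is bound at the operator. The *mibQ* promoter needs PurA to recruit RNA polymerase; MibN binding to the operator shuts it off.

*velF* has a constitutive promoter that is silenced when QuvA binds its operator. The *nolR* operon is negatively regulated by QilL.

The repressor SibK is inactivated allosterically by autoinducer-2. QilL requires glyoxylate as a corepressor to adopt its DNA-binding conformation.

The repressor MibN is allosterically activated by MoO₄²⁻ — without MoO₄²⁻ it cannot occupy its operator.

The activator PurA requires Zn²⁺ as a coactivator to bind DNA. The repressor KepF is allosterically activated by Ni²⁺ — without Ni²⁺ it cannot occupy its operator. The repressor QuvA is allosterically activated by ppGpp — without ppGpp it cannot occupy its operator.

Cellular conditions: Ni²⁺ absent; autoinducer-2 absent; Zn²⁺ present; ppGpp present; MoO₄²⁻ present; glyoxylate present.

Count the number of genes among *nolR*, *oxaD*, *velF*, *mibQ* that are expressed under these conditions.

Glyoxylate is present, so QilL is active.
With repressor QilL bound, *nolR* is not transcribed.
→ *nolR* is OFF.
Autoinducer-2 is absent, so SibK is active.
Ni²⁺ is absent, so KepF is inactive.
With repressor SibK bound, *oxaD* is not transcribed.
→ *oxaD* is OFF.
ppGpp is present, so QuvA is active.
With repressor QuvA bound, *velF* is not transcribed.
→ *velF* is OFF.
MoO₄²⁻ is present, so MibN is active.
Zn²⁺ is present, so PurA is active.
With repressor MibN bound, *mibQ* is not transcribed.
→ *mibQ* is OFF.
0 of the 4 genes are transcribed.

0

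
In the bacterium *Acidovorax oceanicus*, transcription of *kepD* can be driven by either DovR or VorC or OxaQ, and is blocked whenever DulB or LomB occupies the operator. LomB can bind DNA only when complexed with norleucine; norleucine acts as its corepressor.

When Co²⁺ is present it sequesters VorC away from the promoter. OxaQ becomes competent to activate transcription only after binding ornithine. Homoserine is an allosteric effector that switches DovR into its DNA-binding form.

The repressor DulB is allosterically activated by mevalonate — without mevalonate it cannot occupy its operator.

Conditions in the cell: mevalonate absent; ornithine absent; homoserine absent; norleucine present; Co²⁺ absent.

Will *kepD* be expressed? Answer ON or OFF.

Homoserine is absent, so DovR is inactive.
Co²⁺ is absent, so VorC is active.
Ornithine is absent, so OxaQ is inactive.
Mevalonate is absent, so DulB is inactive.
Norleucine is present, so LomB is active.
With repressor LomB bound, *kepD* is not transcribed.

OFF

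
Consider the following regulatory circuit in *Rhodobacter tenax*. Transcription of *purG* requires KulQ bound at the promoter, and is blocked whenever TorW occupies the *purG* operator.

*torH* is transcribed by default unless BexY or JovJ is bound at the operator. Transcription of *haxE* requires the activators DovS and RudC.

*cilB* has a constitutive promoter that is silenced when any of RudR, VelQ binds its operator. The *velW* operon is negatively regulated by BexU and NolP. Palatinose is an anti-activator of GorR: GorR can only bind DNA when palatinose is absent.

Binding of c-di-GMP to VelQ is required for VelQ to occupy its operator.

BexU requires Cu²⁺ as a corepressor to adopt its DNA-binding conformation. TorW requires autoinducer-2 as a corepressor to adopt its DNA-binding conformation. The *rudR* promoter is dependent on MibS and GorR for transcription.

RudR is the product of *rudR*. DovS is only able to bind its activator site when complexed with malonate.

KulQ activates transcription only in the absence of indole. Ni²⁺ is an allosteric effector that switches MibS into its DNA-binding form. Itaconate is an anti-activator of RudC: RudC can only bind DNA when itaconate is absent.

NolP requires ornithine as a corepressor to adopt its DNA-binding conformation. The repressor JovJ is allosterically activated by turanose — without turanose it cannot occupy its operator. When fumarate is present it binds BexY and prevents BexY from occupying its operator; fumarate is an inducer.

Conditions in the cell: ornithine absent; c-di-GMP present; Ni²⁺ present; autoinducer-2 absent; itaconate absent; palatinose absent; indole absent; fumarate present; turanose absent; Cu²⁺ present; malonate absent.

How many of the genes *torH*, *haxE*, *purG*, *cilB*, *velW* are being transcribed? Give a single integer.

2

Fumarate is present, so BexY is inactive.
Turanose is absent, so JovJ is inactive.
With no repressor bound, *torH* is transcribed.
→ *torH* is ON.
Malonate is absent, so DovS is inactive.
Itaconate is absent, so RudC is active.
Required activator DovS is absent, so *haxE* is not transcribed.
→ *haxE* is OFF.
Autoinducer-2 is absent, so TorW is inactive.
Indole is absent, so KulQ is active.
No repressor is bound and KulQ is active, so *purG* is transcribed.
→ *purG* is ON.
Ni²⁺ is present, so MibS is active.
Palatinose is absent, so GorR is active.
No repressor is bound and MibS and GorR are active, so *rudR* is transcribed.
So RudR is produced and active.
c-di-GMP is present, so VelQ is active.
With repressor RudR bound, *cilB* is not transcribed.
→ *cilB* is OFF.
Cu²⁺ is present, so BexU is active.
Ornithine is absent, so NolP is inactive.
With repressor BexU bound, *velW* is not transcribed.
→ *velW* is OFF.
2 of the 5 genes are transcribed.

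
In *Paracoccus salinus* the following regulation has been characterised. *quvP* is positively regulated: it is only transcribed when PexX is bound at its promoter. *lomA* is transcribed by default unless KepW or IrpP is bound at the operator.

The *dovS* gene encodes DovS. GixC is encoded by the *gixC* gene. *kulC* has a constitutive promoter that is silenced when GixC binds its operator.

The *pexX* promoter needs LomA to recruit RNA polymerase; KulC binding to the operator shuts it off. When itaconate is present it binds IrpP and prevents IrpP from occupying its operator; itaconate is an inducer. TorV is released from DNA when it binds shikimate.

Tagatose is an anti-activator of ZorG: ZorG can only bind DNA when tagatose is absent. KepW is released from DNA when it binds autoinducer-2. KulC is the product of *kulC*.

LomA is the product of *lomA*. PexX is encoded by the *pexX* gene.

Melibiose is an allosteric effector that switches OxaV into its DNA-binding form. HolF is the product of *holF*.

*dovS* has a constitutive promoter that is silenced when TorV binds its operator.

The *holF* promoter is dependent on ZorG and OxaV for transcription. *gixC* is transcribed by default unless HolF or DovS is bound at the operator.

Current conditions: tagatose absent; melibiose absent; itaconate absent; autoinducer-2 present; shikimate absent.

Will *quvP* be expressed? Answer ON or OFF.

OFF

Tagatose is absent, so ZorG is active.
Melibiose is absent, so OxaV is inactive.
Required activator OxaV is absent, so *holF* is not transcribed.
So HolF is not produced.
Shikimate is absent, so TorV is active.
With repressor TorV bound, *dovS* is not transcribed.
So DovS is not produced.
With no repressor bound, *gixC* is transcribed.
So GixC is produced and active.
With repressor GixC bound, *kulC* is not transcribed.
So KulC is not produced.
Autoinducer-2 is present, so KepW is inactive.
Itaconate is absent, so IrpP is active.
With repressor IrpP bound, *lomA* is not transcribed.
So LomA is not produced.
Required activator LomA is absent, so *pexX* is not transcribed.
So PexX is not produced.
Required activator PexX is absent, so *quvP* is not transcribed.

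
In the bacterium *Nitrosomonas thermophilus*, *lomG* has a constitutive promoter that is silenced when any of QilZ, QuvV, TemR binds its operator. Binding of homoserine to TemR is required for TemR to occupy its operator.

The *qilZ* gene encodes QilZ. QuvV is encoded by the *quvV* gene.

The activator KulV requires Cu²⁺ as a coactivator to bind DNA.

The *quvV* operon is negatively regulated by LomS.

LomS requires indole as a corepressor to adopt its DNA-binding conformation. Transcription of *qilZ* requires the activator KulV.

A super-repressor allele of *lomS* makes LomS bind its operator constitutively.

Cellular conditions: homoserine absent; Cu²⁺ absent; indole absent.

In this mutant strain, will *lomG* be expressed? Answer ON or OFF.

Cu²⁺ is absent, so KulV is inactive.
Required activator KulV is absent, so *qilZ* is not transcribed.
So QilZ is not produced.
LomS is constitutively active in this strain.
With repressor LomS bound, *quvV* is not transcribed.
So QuvV is not produced.
Homoserine is absent, so TemR is inactive.
With no repressor bound, *lomG* is transcribed.

ON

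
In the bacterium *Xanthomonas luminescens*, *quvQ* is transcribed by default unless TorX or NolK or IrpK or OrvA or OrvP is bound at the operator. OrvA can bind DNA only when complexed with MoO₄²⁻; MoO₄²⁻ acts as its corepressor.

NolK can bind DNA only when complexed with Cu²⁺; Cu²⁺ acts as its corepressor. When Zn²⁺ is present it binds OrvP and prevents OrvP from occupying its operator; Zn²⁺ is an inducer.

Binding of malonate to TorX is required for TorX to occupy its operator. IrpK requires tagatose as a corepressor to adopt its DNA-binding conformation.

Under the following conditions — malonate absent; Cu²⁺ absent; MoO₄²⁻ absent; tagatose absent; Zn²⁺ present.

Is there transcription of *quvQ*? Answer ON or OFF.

ON

Malonate is absent, so TorX is inactive.
Cu²⁺ is absent, so NolK is inactive.
Tagatose is absent, so IrpK is inactive.
MoO₄²⁻ is absent, so OrvA is inactive.
Zn²⁺ is present, so OrvP is inactive.
With no repressor bound, *quvQ* is transcribed.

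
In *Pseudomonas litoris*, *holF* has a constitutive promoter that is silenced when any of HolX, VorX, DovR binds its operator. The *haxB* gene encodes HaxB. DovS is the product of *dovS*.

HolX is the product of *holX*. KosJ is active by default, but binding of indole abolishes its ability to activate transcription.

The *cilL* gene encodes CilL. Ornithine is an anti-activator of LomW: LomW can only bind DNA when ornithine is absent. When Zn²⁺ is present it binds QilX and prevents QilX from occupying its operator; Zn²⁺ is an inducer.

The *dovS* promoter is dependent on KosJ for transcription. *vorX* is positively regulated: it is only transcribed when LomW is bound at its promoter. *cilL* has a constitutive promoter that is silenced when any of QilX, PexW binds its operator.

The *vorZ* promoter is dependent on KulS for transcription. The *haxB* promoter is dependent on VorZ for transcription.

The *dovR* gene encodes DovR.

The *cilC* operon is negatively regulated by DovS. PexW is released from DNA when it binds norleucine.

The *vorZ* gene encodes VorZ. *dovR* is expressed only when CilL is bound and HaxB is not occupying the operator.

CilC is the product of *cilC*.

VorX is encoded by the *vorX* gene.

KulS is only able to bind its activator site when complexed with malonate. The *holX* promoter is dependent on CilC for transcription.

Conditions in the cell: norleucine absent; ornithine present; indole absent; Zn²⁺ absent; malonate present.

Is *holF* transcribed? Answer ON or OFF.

Indole is absent, so KosJ is active.
No repressor is bound and KosJ is active, so *dovS* is transcribed.
So DovS is produced and active.
With repressor DovS bound, *cilC* is not transcribed.
So CilC is not produced.
Required activator CilC is absent, so *holX* is not transcribed.
So HolX is not produced.
Ornithine is present, so LomW is inactive.
Required activator LomW is absent, so *vorX* is not transcribed.
So VorX is not produced.
Malonate is present, so KulS is active.
No repressor is bound and KulS is active, so *vorZ* is transcribed.
So VorZ is produced and active.
No repressor is bound and VorZ is active, so *haxB* is transcribed.
So HaxB is produced and active.
Zn²⁺ is absent, so QilX is active.
Norleucine is absent, so PexW is active.
With repressor QilX bound, *cilL* is not transcribed.
So CilL is not produced.
With repressor HaxB bound, *dovR* is not transcribed.
So DovR is not produced.
With no repressor bound, *holF* is transcribed.

ON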